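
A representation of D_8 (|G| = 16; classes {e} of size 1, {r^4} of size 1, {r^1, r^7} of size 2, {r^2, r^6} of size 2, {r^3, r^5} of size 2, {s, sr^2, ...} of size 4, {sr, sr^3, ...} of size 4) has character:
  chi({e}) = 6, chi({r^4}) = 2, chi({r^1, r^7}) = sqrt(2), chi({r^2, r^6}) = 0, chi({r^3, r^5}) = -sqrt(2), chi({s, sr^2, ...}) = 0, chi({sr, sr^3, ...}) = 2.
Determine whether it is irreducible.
Not irreducible (reducible): <chi, chi> = 4 > 1.

Details: <chi, chi> = (1/|G|) sum_C |C| * |chi(C)|^2 = (1/16)[1*|6|^2 + 1*|2|^2 + 2*|sqrt(2)|^2 + 2*|0|^2 + 2*|-sqrt(2)|^2 + 4*|0|^2 + 4*|2|^2]
  = (1/16)[(36) + (4) + (4) + (0) + (4) + (0) + (16)] = 64/16 = 4.
A character is irreducible iff <chi, chi> = 1, so this representation is reducible.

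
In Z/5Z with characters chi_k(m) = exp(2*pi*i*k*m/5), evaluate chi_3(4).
chi_3(4) = zeta_5^12 = exp(4*I*pi/5)

Solution. chi_3(4) = zeta_5^(3*4) = zeta_5^12. Since zeta_5^5 = 1, this equals zeta_5^2 = exp(2*pi*i*2/5) = exp(4*I*pi/5).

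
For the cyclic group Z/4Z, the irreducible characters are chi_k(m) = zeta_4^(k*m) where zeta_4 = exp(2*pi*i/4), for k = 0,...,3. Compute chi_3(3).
chi_3(3) = zeta_4^9 = I

Solution. chi_3(3) = zeta_4^(3*3) = zeta_4^9. Since zeta_4^4 = 1, this equals zeta_4^1 = exp(2*pi*i*1/4) = I.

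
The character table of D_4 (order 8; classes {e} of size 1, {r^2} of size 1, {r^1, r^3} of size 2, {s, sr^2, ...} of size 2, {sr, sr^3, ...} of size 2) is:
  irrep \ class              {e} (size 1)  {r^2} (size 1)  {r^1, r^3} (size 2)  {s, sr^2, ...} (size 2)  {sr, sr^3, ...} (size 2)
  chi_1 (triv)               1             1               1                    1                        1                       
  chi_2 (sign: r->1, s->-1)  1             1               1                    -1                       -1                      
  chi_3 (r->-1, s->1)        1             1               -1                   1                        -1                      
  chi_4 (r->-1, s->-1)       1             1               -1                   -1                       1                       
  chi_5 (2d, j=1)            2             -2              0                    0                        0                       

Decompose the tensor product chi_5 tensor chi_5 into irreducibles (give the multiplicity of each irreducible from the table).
chi_5 tensor chi_5 = chi_1 + chi_2 + chi_3 + chi_4 (all other irreducibles have multiplicity 0).

Justification: The character of a tensor product is the pointwise product (chi_5 * chi_5)(C) = chi_5(C) * chi_5(C):
  {e}: (2)*(2), {r^2}: (-2)*(-2), {r^1, r^3}: (0)*(0), {s, sr^2, ...}: (0)*(0), {sr, sr^3, ...}: (0)*(0)
so (chi_5 * chi_5) takes values
  {e} -> 4, {r^2} -> 4, {r^1, r^3} -> 0, {s, sr^2, ...} -> 0, {sr, sr^3, ...} -> 0.
Now take the inner product of this character with each irreducible chi from the table, <chi_5*chi_5, chi> = (1/8) sum_C |C| (chi_5*chi_5)(C) conj(chi(C)):
  <chi_5*chi_5, chi_1> = (1/8)[1*(4)*conj(1) + 1*(4)*conj(1) + 2*(0)*conj(1) + 2*(0)*conj(1) + 2*(0)*conj(1)]
      = (1/8)[(4) + (4) + (0) + (0) + (0)] = 8/8 = 1
  <chi_5*chi_5, chi_2> = (1/8)[1*(4)*conj(1) + 1*(4)*conj(1) + 2*(0)*conj(1) + 2*(0)*conj(-1) + 2*(0)*conj(-1)]
      = (1/8)[(4) + (4) + (0) + (0) + (0)] = 8/8 = 1
  <chi_5*chi_5, chi_3> = (1/8)[1*(4)*conj(1) + 1*(4)*conj(1) + 2*(0)*conj(-1) + 2*(0)*conj(1) + 2*(0)*conj(-1)]
      = (1/8)[(4) + (4) + (0) + (0) + (0)] = 8/8 = 1
  <chi_5*chi_5, chi_4> = (1/8)[1*(4)*conj(1) + 1*(4)*conj(1) + 2*(0)*conj(-1) + 2*(0)*conj(-1) + 2*(0)*conj(1)]
      = (1/8)[(4) + (4) + (0) + (0) + (0)] = 8/8 = 1
  <chi_5*chi_5, chi_5> = (1/8)[1*(4)*conj(2) + 1*(4)*conj(-2) + 2*(0)*conj(0) + 2*(0)*conj(0) + 2*(0)*conj(0)]
      = (1/8)[(8) + (-8) + (0) + (0) + (0)] = 0/8 = 0
Hence the multiplicities are chi_1: 1, chi_2: 1, chi_3: 1, chi_4: 1. Dimension check: dim(chi_5)*dim(chi_5) = 2*2 = 4 and sum (mult * dim) = 1*1 + 1*1 + 1*1 + 1*1 = 4.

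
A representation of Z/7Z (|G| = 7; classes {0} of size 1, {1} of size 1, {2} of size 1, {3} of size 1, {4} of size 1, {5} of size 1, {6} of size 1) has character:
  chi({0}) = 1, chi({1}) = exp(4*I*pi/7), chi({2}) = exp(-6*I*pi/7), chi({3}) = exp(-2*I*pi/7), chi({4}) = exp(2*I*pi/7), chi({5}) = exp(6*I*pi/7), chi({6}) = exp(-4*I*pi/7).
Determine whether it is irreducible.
Irreducible: <chi, chi> = 1.

Justification: <chi, chi> = (1/|G|) sum_C |C| * |chi(C)|^2 = (1/7)[1*|1|^2 + 1*|exp(4*I*pi/7)|^2 + 1*|exp(-6*I*pi/7)|^2 + 1*|exp(-2*I*pi/7)|^2 + 1*|exp(2*I*pi/7)|^2 + 1*|exp(6*I*pi/7)|^2 + 1*|exp(-4*I*pi/7)|^2]
  = (1/7)[(1) + (1) + (1) + (1) + (1) + (1) + (1)] = 7/7 = 1.
(Exp terms are combined using exp(i*s)*conj(exp(i*t)) = exp(i*(s-t)), and sums of them are collapsed using the identity that for every m > 1 the m distinct m-th roots of unity sum to 0, e.g. 1 + exp(2*I*pi/3) + exp(-2*I*pi/3) = 0.)
A character is irreducible iff <chi, chi> = 1, so this representation is irreducible.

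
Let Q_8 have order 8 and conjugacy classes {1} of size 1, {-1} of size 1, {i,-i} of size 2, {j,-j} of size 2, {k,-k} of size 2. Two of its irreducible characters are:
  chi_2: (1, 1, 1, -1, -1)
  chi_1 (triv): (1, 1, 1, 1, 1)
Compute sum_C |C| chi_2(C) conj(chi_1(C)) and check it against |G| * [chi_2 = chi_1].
Sum = 0; so <chi_2, chi_1> = 0 (distinct irreducibles are orthogonal).

Why: Compute term by term over conjugacy classes (|C| * chi_2(C) * conj(chi_1(C))):
  1*(1)*conj(1) + 1*(1)*conj(1) + 2*(1)*conj(1) + 2*(-1)*conj(1) + 2*(-1)*conj(1)
  = (1) + (1) + (2) + (-2) + (-2)
  = 0.
Dividing by |G| = 8 gives 0/8 = 0, matching the row-orthogonality relation <chi_2, chi_1> = [chi_2 = chi_1].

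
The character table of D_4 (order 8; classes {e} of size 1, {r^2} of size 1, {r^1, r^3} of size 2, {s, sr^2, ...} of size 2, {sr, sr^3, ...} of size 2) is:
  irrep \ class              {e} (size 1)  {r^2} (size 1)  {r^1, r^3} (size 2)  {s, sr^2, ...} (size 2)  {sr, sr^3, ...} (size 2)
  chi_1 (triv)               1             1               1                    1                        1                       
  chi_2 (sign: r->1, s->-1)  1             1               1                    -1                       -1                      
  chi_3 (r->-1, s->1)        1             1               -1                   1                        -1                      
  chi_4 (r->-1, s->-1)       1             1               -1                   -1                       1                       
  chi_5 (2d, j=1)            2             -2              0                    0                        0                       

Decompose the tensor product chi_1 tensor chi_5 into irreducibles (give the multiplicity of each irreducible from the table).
chi_1 tensor chi_5 = chi_5 (all other irreducibles have multiplicity 0).

Why: The character of a tensor product is the pointwise product (chi_1 * chi_5)(C) = chi_1(C) * chi_5(C):
  {e}: (1)*(2), {r^2}: (1)*(-2), {r^1, r^3}: (1)*(0), {s, sr^2, ...}: (1)*(0), {sr, sr^3, ...}: (1)*(0)
so (chi_1 * chi_5) takes values
  {e} -> 2, {r^2} -> -2, {r^1, r^3} -> 0, {s, sr^2, ...} -> 0, {sr, sr^3, ...} -> 0.
Now take the inner product of this character with each irreducible chi from the table, <chi_1*chi_5, chi> = (1/8) sum_C |C| (chi_1*chi_5)(C) conj(chi(C)):
  <chi_1*chi_5, chi_1> = (1/8)[1*(2)*conj(1) + 1*(-2)*conj(1) + 2*(0)*conj(1) + 2*(0)*conj(1) + 2*(0)*conj(1)]
      = (1/8)[(2) + (-2) + (0) + (0) + (0)] = 0/8 = 0
  <chi_1*chi_5, chi_2> = (1/8)[1*(2)*conj(1) + 1*(-2)*conj(1) + 2*(0)*conj(1) + 2*(0)*conj(-1) + 2*(0)*conj(-1)]
      = (1/8)[(2) + (-2) + (0) + (0) + (0)] = 0/8 = 0
  <chi_1*chi_5, chi_3> = (1/8)[1*(2)*conj(1) + 1*(-2)*conj(1) + 2*(0)*conj(-1) + 2*(0)*conj(1) + 2*(0)*conj(-1)]
      = (1/8)[(2) + (-2) + (0) + (0) + (0)] = 0/8 = 0
  <chi_1*chi_5, chi_4> = (1/8)[1*(2)*conj(1) + 1*(-2)*conj(1) + 2*(0)*conj(-1) + 2*(0)*conj(-1) + 2*(0)*conj(1)]
      = (1/8)[(2) + (-2) + (0) + (0) + (0)] = 0/8 = 0
  <chi_1*chi_5, chi_5> = (1/8)[1*(2)*conj(2) + 1*(-2)*conj(-2) + 2*(0)*conj(0) + 2*(0)*conj(0) + 2*(0)*conj(0)]
      = (1/8)[(4) + (4) + (0) + (0) + (0)] = 8/8 = 1
Hence the multiplicities are chi_5: 1. Dimension check: dim(chi_1)*dim(chi_5) = 1*2 = 2 and sum (mult * dim) = 1*2 = 2.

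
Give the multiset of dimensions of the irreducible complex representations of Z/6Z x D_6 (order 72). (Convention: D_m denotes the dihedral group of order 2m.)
Dimensions: 1, 1, 1, 1, 1, 1, 1, 1, 1, 1, 1, 1, 1, 1, 1, 1, 1, 1, 1, 1, 1, 1, 1, 1, 2, 2, 2, 2, 2, 2, 2, 2, 2, 2, 2, 2

Argument: There are 36 irreducibles (= number of conjugacy classes). Their dimensions d_i satisfy sum d_i^2 = |G| = 72: 1 + 1 + 1 + 1 + 1 + 1 + 1 + 1 + 1 + 1 + 1 + 1 + 1 + 1 + 1 + 1 + 1 + 1 + 1 + 1 + 1 + 1 + 1 + 1 + 4 + 4 + 4 + 4 + 4 + 4 + 4 + 4 + 4 + 4 + 4 + 4 = 72. (For the product with Z/6Z: each of the 6 1-dim characters of Z/6Z tensors with each irrep of D_6, giving 6 copies of each D_6-dimension.)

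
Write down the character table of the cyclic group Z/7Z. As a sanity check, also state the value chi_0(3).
Character table of Z/7Z (irreps indexed chi_0,...,chi_6 with chi_k(m) = zeta_7^(k*m), zeta_7 = exp(2*pi*i/7)):
  irrep \ class  {0} (size 1)  {1} (size 1)    {2} (size 1)    {3} (size 1)    {4} (size 1)    {5} (size 1)    {6} (size 1)  
  chi_0          1             1               1               1               1               1               1             
  chi_1          1             exp(2*I*pi/7)   exp(4*I*pi/7)   exp(6*I*pi/7)   exp(-6*I*pi/7)  exp(-4*I*pi/7)  exp(-2*I*pi/7)
  chi_2          1             exp(4*I*pi/7)   exp(-6*I*pi/7)  exp(-2*I*pi/7)  exp(2*I*pi/7)   exp(6*I*pi/7)   exp(-4*I*pi/7)
  chi_3          1             exp(6*I*pi/7)   exp(-2*I*pi/7)  exp(4*I*pi/7)   exp(-4*I*pi/7)  exp(2*I*pi/7)   exp(-6*I*pi/7)
  chi_4          1             exp(-6*I*pi/7)  exp(2*I*pi/7)   exp(-4*I*pi/7)  exp(4*I*pi/7)   exp(-2*I*pi/7)  exp(6*I*pi/7) 
  chi_5          1             exp(-4*I*pi/7)  exp(6*I*pi/7)   exp(2*I*pi/7)   exp(-2*I*pi/7)  exp(-6*I*pi/7)  exp(4*I*pi/7) 
  chi_6          1             exp(-2*I*pi/7)  exp(-4*I*pi/7)  exp(-6*I*pi/7)  exp(6*I*pi/7)   exp(4*I*pi/7)   exp(2*I*pi/7) 

Spot check: chi_0(3) = zeta_7^(0*3) = zeta_7^0 = 1.

Working: Z/7Z is abelian, so all 7 irreducible complex representations are 1-dimensional. They are given by chi_k(m) = zeta_7^(k*m) for k = 0,...,6. Row orthogonality: sum_m chi_k(m) conj(chi_l(m)) = 7 * [k = l].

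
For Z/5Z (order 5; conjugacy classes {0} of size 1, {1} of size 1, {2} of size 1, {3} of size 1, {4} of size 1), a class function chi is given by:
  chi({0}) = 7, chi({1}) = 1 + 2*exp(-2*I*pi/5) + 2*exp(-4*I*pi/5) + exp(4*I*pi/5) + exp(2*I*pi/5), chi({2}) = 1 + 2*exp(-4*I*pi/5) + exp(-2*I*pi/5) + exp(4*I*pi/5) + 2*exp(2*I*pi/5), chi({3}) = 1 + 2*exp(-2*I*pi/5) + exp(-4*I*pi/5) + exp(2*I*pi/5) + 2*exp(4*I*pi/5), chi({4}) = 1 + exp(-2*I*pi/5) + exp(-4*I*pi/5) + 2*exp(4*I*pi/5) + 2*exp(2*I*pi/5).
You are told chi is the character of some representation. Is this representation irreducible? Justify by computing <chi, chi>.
Not irreducible (reducible): <chi, chi> = 11 > 1.

Proof sketch: <chi, chi> = (1/|G|) sum_C |C| * |chi(C)|^2 = (1/5)[1*|7|^2 + 1*|1 + 2*exp(-2*I*pi/5) + 2*exp(-4*I*pi/5) + exp(4*I*pi/5) + exp(2*I*pi/5)|^2 + 1*|1 + 2*exp(-4*I*pi/5) + exp(-2*I*pi/5) + exp(4*I*pi/5) + 2*exp(2*I*pi/5)|^2 + 1*|1 + 2*exp(-2*I*pi/5) + exp(-4*I*pi/5) + exp(2*I*pi/5) + 2*exp(4*I*pi/5)|^2 + 1*|1 + exp(-2*I*pi/5) + exp(-4*I*pi/5) + 2*exp(4*I*pi/5) + 2*exp(2*I*pi/5)|^2]
  = (1/5)[(49) + (11 + 10*exp(-2*I*pi/5) + 9*exp(-4*I*pi/5) + 9*exp(4*I*pi/5) + 10*exp(2*I*pi/5)) + (11 + 9*exp(-2*I*pi/5) + 10*exp(-4*I*pi/5) + 10*exp(4*I*pi/5) + 9*exp(2*I*pi/5)) + (11 + 9*exp(-2*I*pi/5) + 10*exp(-4*I*pi/5) + 10*exp(4*I*pi/5) + 9*exp(2*I*pi/5)) + (11 + 10*exp(-2*I*pi/5) + 9*exp(-4*I*pi/5) + 9*exp(4*I*pi/5) + 10*exp(2*I*pi/5))] = 55/5 = 11.
(Exp terms are combined using exp(i*s)*conj(exp(i*t)) = exp(i*(s-t)), and sums of them are collapsed using the identity that for every m > 1 the m distinct m-th roots of unity sum to 0, e.g. 1 + exp(2*I*pi/3) + exp(-2*I*pi/3) = 0.)
A character is irreducible iff <chi, chi> = 1, so this representation is reducible.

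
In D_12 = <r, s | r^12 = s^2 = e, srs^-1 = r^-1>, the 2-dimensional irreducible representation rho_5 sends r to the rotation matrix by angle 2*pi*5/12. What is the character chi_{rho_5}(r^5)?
chi_{rho_5}(r^5) = 2*cos(2*pi*5*5/12) = sqrt(3)

Argument: rho_5(r^5) is rotation by angle 2*pi*5*5/12, whose trace is 2*cos(2*pi*5*5/12) = sqrt(3).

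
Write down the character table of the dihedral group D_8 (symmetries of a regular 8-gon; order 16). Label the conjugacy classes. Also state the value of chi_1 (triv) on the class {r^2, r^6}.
Conjugacy classes: {e} of size 1, {r^4} of size 1, {r^1, r^7} of size 2, {r^2, r^6} of size 2, {r^3, r^5} of size 2, {s, sr^2, ...} of size 4, {sr, sr^3, ...} of size 4.
Character table:
  irrep \ class              {e} (size 1)  {r^4} (size 1)  {r^1, r^7} (size 2)  {r^2, r^6} (size 2)  {r^3, r^5} (size 2)  {s, sr^2, ...} (size 4)  {sr, sr^3, ...} (size 4)
  chi_1 (triv)               1             1               1                    1                    1                    1                        1                       
  chi_2 (sign: r->1, s->-1)  1             1               1                    1                    1                    -1                       -1                      
  chi_3 (r->-1, s->1)        1             1               -1                   1                    -1                   1                        -1                      
  chi_4 (r->-1, s->-1)       1             1               -1                   1                    -1                   -1                       1                       
  chi_5 (2d, j=1)            2             -2              sqrt(2)              0                    -sqrt(2)             0                        0                       
  chi_6 (2d, j=2)            2             2               0                    -2                   0                    0                        0                       
  chi_7 (2d, j=3)            2             -2              -sqrt(2)             0                    sqrt(2)              0                        0                       

Spot check: chi_1 (triv) on {r^2, r^6} = 1.

Working: D_8 has order 2*8 = 16 with 7 conjugacy classes, hence 7 irreducibles. Sum of squared dims 1 + 1 + 1 + 1 + 4 + 4 + 4 = 16 = |G|. Linear characters come from the abelianisation; the 2-dimensional irreps have character r^k -> 2*cos(2*pi*j*k/8), reflections -> 0.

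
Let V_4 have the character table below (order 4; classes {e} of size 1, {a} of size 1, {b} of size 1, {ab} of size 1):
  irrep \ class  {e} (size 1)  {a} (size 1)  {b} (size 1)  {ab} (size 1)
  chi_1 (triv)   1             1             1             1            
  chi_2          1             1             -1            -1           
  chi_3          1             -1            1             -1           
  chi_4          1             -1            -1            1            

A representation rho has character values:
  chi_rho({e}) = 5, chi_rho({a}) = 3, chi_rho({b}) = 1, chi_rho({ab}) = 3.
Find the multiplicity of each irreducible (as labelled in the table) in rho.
Multiplicities: chi_1: 3, chi_2: 1, chi_3: 0, chi_4: 1.

Reasoning: Use <chi_rho, chi> = (1/|G|) sum_C |C| * chi_rho(C) * conj(chi(C)) with |G| = 4 for each irreducible chi in the table:
  <chi_rho, chi_1> = (1/4)[1*(5)*conj(1) + 1*(3)*conj(1) + 1*(1)*conj(1) + 1*(3)*conj(1)]
      = (1/4)[(5) + (3) + (1) + (3)] = 12/4 = 3
  <chi_rho, chi_2> = (1/4)[1*(5)*conj(1) + 1*(3)*conj(1) + 1*(1)*conj(-1) + 1*(3)*conj(-1)]
      = (1/4)[(5) + (3) + (-1) + (-3)] = 4/4 = 1
  <chi_rho, chi_3> = (1/4)[1*(5)*conj(1) + 1*(3)*conj(-1) + 1*(1)*conj(1) + 1*(3)*conj(-1)]
      = (1/4)[(5) + (-3) + (1) + (-3)] = 0/4 = 0
  <chi_rho, chi_4> = (1/4)[1*(5)*conj(1) + 1*(3)*conj(-1) + 1*(1)*conj(-1) + 1*(3)*conj(1)]
      = (1/4)[(5) + (-3) + (-1) + (3)] = 4/4 = 1
Dimension check: dim(rho) = sum (mult * dim) = 3*1 + 1*1 + 0*1 + 1*1 = 5 = chi_rho(e) = 5.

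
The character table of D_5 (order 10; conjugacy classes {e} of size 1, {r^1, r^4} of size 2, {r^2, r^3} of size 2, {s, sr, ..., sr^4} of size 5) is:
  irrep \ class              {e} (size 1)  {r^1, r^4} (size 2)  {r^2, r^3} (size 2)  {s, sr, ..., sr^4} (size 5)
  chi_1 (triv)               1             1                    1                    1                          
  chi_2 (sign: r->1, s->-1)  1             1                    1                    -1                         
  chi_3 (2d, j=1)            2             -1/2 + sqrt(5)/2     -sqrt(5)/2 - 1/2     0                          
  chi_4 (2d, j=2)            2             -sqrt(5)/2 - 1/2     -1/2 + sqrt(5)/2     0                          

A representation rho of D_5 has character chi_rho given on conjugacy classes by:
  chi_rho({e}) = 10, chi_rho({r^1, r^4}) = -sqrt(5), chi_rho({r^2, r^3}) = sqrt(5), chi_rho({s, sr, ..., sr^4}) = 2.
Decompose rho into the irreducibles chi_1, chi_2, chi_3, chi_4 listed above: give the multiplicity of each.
Multiplicities: chi_1: 2, chi_2: 0, chi_3: 1, chi_4: 3.

Reasoning: Use <chi_rho, chi> = (1/|G|) sum_C |C| * chi_rho(C) * conj(chi(C)) with |G| = 10 for each irreducible chi in the table:
  <chi_rho, chi_1> = (1/10)[1*(10)*conj(1) + 2*(-sqrt(5))*conj(1) + 2*(sqrt(5))*conj(1) + 5*(2)*conj(1)]
      = (1/10)[(10) + (-2*sqrt(5)) + (2*sqrt(5)) + (10)] = 20/10 = 2
  <chi_rho, chi_2> = (1/10)[1*(10)*conj(1) + 2*(-sqrt(5))*conj(1) + 2*(sqrt(5))*conj(1) + 5*(2)*conj(-1)]
      = (1/10)[(10) + (-2*sqrt(5)) + (2*sqrt(5)) + (-10)] = 0/10 = 0
  <chi_rho, chi_3> = (1/10)[1*(10)*conj(2) + 2*(-sqrt(5))*conj(-1/2 + sqrt(5)/2) + 2*(sqrt(5))*conj(-sqrt(5)/2 - 1/2) + 5*(2)*conj(0)]
      = (1/10)[(20) + (-5 + sqrt(5)) + (-5 - sqrt(5)) + (0)] = 10/10 = 1
  <chi_rho, chi_4> = (1/10)[1*(10)*conj(2) + 2*(-sqrt(5))*conj(-sqrt(5)/2 - 1/2) + 2*(sqrt(5))*conj(-1/2 + sqrt(5)/2) + 5*(2)*conj(0)]
      = (1/10)[(20) + (sqrt(5) + 5) + (5 - sqrt(5)) + (0)] = 30/10 = 3
Dimension check: dim(rho) = sum (mult * dim) = 2*1 + 0*1 + 1*2 + 3*2 = 10 = chi_rho(e) = 10.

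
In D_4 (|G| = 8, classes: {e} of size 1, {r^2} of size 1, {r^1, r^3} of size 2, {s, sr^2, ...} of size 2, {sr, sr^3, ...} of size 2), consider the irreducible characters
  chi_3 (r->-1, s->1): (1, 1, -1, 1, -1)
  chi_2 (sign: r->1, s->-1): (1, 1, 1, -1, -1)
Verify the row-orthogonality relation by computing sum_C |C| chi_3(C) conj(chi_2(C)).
Sum = 0; so <chi_3, chi_2> = 0 (distinct irreducibles are orthogonal).

Solution. Compute term by term over conjugacy classes (|C| * chi_3(C) * conj(chi_2(C))):
  1*(1)*conj(1) + 1*(1)*conj(1) + 2*(-1)*conj(1) + 2*(1)*conj(-1) + 2*(-1)*conj(-1)
  = (1) + (1) + (-2) + (-2) + (2)
  = 0.
Dividing by |G| = 8 gives 0/8 = 0, matching the row-orthogonality relation <chi_3, chi_2> = [chi_3 = chi_2].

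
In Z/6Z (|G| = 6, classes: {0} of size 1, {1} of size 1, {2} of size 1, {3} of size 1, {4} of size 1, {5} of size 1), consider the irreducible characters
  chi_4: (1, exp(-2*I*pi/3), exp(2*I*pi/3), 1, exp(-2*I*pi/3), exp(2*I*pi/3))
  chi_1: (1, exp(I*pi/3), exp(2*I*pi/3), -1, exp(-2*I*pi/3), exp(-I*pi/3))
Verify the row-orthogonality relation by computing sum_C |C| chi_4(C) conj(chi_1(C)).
Sum = 0; so <chi_4, chi_1> = 0 (distinct irreducibles are orthogonal).

Reasoning: Compute term by term over conjugacy classes (|C| * chi_4(C) * conj(chi_1(C))):
  1*(1)*conj(1) + 1*(exp(-2*I*pi/3))*conj(exp(I*pi/3)) + 1*(exp(2*I*pi/3))*conj(exp(2*I*pi/3)) + 1*(1)*conj(-1) + 1*(exp(-2*I*pi/3))*conj(exp(-2*I*pi/3)) + 1*(exp(2*I*pi/3))*conj(exp(-I*pi/3))
  = (1) + (-1) + (1) + (-1) + (1) + (-1)
  = 0.
(Exp terms are combined using exp(i*s)*conj(exp(i*t)) = exp(i*(s-t)), and sums of them are collapsed using the identity that for every m > 1 the m distinct m-th roots of unity sum to 0, e.g. 1 + exp(2*I*pi/3) + exp(-2*I*pi/3) = 0.)
Dividing by |G| = 6 gives 0/6 = 0, matching the row-orthogonality relation <chi_4, chi_1> = [chi_4 = chi_1].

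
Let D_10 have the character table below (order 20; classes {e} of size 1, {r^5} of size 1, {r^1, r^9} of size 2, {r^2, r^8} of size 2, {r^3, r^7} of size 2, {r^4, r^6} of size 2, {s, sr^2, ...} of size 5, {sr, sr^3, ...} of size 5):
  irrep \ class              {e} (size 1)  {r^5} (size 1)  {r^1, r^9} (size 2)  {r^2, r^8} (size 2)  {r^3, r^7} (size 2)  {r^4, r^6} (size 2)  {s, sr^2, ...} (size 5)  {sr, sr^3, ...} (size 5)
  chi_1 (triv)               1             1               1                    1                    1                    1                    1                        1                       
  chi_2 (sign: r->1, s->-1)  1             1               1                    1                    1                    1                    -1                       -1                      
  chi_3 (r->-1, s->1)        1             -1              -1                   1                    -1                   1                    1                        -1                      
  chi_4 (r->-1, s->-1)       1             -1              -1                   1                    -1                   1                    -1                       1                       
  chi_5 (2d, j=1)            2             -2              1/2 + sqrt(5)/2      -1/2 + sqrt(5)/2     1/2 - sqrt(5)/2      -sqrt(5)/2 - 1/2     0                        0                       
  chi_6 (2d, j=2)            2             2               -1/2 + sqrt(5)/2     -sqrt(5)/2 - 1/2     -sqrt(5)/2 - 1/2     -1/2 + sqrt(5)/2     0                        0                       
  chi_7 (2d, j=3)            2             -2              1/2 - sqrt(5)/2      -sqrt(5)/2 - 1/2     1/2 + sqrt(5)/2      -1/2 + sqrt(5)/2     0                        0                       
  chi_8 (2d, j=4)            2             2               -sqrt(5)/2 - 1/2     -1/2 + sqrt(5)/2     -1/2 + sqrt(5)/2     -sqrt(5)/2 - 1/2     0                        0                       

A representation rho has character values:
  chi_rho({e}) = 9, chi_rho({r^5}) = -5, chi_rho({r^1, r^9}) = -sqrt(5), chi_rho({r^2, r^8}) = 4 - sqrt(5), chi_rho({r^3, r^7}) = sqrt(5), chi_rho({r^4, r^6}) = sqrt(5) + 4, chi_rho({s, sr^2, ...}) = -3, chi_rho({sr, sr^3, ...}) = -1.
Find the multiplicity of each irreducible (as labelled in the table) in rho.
Multiplicities: chi_1: 0, chi_2: 2, chi_3: 1, chi_4: 2, chi_5: 0, chi_6: 0, chi_7: 2, chi_8: 0.

Reasoning: Use <chi_rho, chi> = (1/|G|) sum_C |C| * chi_rho(C) * conj(chi(C)) with |G| = 20 for each irreducible chi in the table:
  <chi_rho, chi_1> = (1/20)[1*(9)*conj(1) + 1*(-5)*conj(1) + 2*(-sqrt(5))*conj(1) + 2*(4 - sqrt(5))*conj(1) + 2*(sqrt(5))*conj(1) + 2*(sqrt(5) + 4)*conj(1) + 5*(-3)*conj(1) + 5*(-1)*conj(1)]
      = (1/20)[(9) + (-5) + (-2*sqrt(5)) + (8 - 2*sqrt(5)) + (2*sqrt(5)) + (2*sqrt(5) + 8) + (-15) + (-5)] = 0/20 = 0
  <chi_rho, chi_2> = (1/20)[1*(9)*conj(1) + 1*(-5)*conj(1) + 2*(-sqrt(5))*conj(1) + 2*(4 - sqrt(5))*conj(1) + 2*(sqrt(5))*conj(1) + 2*(sqrt(5) + 4)*conj(1) + 5*(-3)*conj(-1) + 5*(-1)*conj(-1)]
      = (1/20)[(9) + (-5) + (-2*sqrt(5)) + (8 - 2*sqrt(5)) + (2*sqrt(5)) + (2*sqrt(5) + 8) + (15) + (5)] = 40/20 = 2
  <chi_rho, chi_3> = (1/20)[1*(9)*conj(1) + 1*(-5)*conj(-1) + 2*(-sqrt(5))*conj(-1) + 2*(4 - sqrt(5))*conj(1) + 2*(sqrt(5))*conj(-1) + 2*(sqrt(5) + 4)*conj(1) + 5*(-3)*conj(1) + 5*(-1)*conj(-1)]
      = (1/20)[(9) + (5) + (2*sqrt(5)) + (8 - 2*sqrt(5)) + (-2*sqrt(5)) + (2*sqrt(5) + 8) + (-15) + (5)] = 20/20 = 1
  <chi_rho, chi_4> = (1/20)[1*(9)*conj(1) + 1*(-5)*conj(-1) + 2*(-sqrt(5))*conj(-1) + 2*(4 - sqrt(5))*conj(1) + 2*(sqrt(5))*conj(-1) + 2*(sqrt(5) + 4)*conj(1) + 5*(-3)*conj(-1) + 5*(-1)*conj(1)]
      = (1/20)[(9) + (5) + (2*sqrt(5)) + (8 - 2*sqrt(5)) + (-2*sqrt(5)) + (2*sqrt(5) + 8) + (15) + (-5)] = 40/20 = 2
  <chi_rho, chi_5> = (1/20)[1*(9)*conj(2) + 1*(-5)*conj(-2) + 2*(-sqrt(5))*conj(1/2 + sqrt(5)/2) + 2*(4 - sqrt(5))*conj(-1/2 + sqrt(5)/2) + 2*(sqrt(5))*conj(1/2 - sqrt(5)/2) + 2*(sqrt(5) + 4)*conj(-sqrt(5)/2 - 1/2) + 5*(-3)*conj(0) + 5*(-1)*conj(0)]
      = (1/20)[(18) + (10) + (-5 - sqrt(5)) + (-9 + 5*sqrt(5)) + (-5 + sqrt(5)) + (-5*sqrt(5) - 9) + (0) + (0)] = 0/20 = 0
  <chi_rho, chi_6> = (1/20)[1*(9)*conj(2) + 1*(-5)*conj(2) + 2*(-sqrt(5))*conj(-1/2 + sqrt(5)/2) + 2*(4 - sqrt(5))*conj(-sqrt(5)/2 - 1/2) + 2*(sqrt(5))*conj(-sqrt(5)/2 - 1/2) + 2*(sqrt(5) + 4)*conj(-1/2 + sqrt(5)/2) + 5*(-3)*conj(0) + 5*(-1)*conj(0)]
      = (1/20)[(18) + (-10) + (-5 + sqrt(5)) + (1 - 3*sqrt(5)) + (-5 - sqrt(5)) + (1 + 3*sqrt(5)) + (0) + (0)] = 0/20 = 0
  <chi_rho, chi_7> = (1/20)[1*(9)*conj(2) + 1*(-5)*conj(-2) + 2*(-sqrt(5))*conj(1/2 - sqrt(5)/2) + 2*(4 - sqrt(5))*conj(-sqrt(5)/2 - 1/2) + 2*(sqrt(5))*conj(1/2 + sqrt(5)/2) + 2*(sqrt(5) + 4)*conj(-1/2 + sqrt(5)/2) + 5*(-3)*conj(0) + 5*(-1)*conj(0)]
      = (1/20)[(18) + (10) + (5 - sqrt(5)) + (1 - 3*sqrt(5)) + (sqrt(5) + 5) + (1 + 3*sqrt(5)) + (0) + (0)] = 40/20 = 2
  <chi_rho, chi_8> = (1/20)[1*(9)*conj(2) + 1*(-5)*conj(2) + 2*(-sqrt(5))*conj(-sqrt(5)/2 - 1/2) + 2*(4 - sqrt(5))*conj(-1/2 + sqrt(5)/2) + 2*(sqrt(5))*conj(-1/2 + sqrt(5)/2) + 2*(sqrt(5) + 4)*conj(-sqrt(5)/2 - 1/2) + 5*(-3)*conj(0) + 5*(-1)*conj(0)]
      = (1/20)[(18) + (-10) + (sqrt(5) + 5) + (-9 + 5*sqrt(5)) + (5 - sqrt(5)) + (-5*sqrt(5) - 9) + (0) + (0)] = 0/20 = 0
Dimension check: dim(rho) = sum (mult * dim) = 0*1 + 2*1 + 1*1 + 2*1 + 0*2 + 0*2 + 2*2 + 0*2 = 9 = chi_rho(e) = 9.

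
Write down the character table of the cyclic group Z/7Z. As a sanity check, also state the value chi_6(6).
Character table of Z/7Z (irreps indexed chi_0,...,chi_6 with chi_k(m) = zeta_7^(k*m), zeta_7 = exp(2*pi*i/7)):
  irrep \ class  {0} (size 1)  {1} (size 1)    {2} (size 1)    {3} (size 1)    {4} (size 1)    {5} (size 1)    {6} (size 1)  
  chi_0          1             1               1               1               1               1               1             
  chi_1          1             exp(2*I*pi/7)   exp(4*I*pi/7)   exp(6*I*pi/7)   exp(-6*I*pi/7)  exp(-4*I*pi/7)  exp(-2*I*pi/7)
  chi_2          1             exp(4*I*pi/7)   exp(-6*I*pi/7)  exp(-2*I*pi/7)  exp(2*I*pi/7)   exp(6*I*pi/7)   exp(-4*I*pi/7)
  chi_3          1             exp(6*I*pi/7)   exp(-2*I*pi/7)  exp(4*I*pi/7)   exp(-4*I*pi/7)  exp(2*I*pi/7)   exp(-6*I*pi/7)
  chi_4          1             exp(-6*I*pi/7)  exp(2*I*pi/7)   exp(-4*I*pi/7)  exp(4*I*pi/7)   exp(-2*I*pi/7)  exp(6*I*pi/7) 
  chi_5          1             exp(-4*I*pi/7)  exp(6*I*pi/7)   exp(2*I*pi/7)   exp(-2*I*pi/7)  exp(-6*I*pi/7)  exp(4*I*pi/7) 
  chi_6          1             exp(-2*I*pi/7)  exp(-4*I*pi/7)  exp(-6*I*pi/7)  exp(6*I*pi/7)   exp(4*I*pi/7)   exp(2*I*pi/7) 

Spot check: chi_6(6) = zeta_7^(6*6) = zeta_7^36 = exp(2*I*pi/7).

Z/7Z is abelian, so all 7 irreducible complex representations are 1-dimensional. They are given by chi_k(m) = zeta_7^(k*m) for k = 0,...,6. Row orthogonality: sum_m chi_k(m) conj(chi_l(m)) = 7 * [k = l].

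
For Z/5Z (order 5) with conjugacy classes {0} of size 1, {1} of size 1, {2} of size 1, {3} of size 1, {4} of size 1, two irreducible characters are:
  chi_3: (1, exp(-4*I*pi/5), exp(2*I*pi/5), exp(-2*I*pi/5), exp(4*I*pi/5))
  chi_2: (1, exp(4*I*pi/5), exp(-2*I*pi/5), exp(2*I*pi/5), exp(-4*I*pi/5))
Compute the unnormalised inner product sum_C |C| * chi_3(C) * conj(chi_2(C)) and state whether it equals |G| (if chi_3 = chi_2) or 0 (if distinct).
Sum = 0; so <chi_3, chi_2> = 0 (distinct irreducibles are orthogonal).

Proof sketch: Compute term by term over conjugacy classes (|C| * chi_3(C) * conj(chi_2(C))):
  1*(1)*conj(1) + 1*(exp(-4*I*pi/5))*conj(exp(4*I*pi/5)) + 1*(exp(2*I*pi/5))*conj(exp(-2*I*pi/5)) + 1*(exp(-2*I*pi/5))*conj(exp(2*I*pi/5)) + 1*(exp(4*I*pi/5))*conj(exp(-4*I*pi/5))
  = (1) + (exp(2*I*pi/5)) + (exp(4*I*pi/5)) + (exp(-4*I*pi/5)) + (exp(-2*I*pi/5))
  = 0.
(Exp terms are combined using exp(i*s)*conj(exp(i*t)) = exp(i*(s-t)), and sums of them are collapsed using the identity that for every m > 1 the m distinct m-th roots of unity sum to 0, e.g. 1 + exp(2*I*pi/3) + exp(-2*I*pi/3) = 0.)
Dividing by |G| = 5 gives 0/5 = 0, matching the row-orthogonality relation <chi_3, chi_2> = [chi_3 = chi_2].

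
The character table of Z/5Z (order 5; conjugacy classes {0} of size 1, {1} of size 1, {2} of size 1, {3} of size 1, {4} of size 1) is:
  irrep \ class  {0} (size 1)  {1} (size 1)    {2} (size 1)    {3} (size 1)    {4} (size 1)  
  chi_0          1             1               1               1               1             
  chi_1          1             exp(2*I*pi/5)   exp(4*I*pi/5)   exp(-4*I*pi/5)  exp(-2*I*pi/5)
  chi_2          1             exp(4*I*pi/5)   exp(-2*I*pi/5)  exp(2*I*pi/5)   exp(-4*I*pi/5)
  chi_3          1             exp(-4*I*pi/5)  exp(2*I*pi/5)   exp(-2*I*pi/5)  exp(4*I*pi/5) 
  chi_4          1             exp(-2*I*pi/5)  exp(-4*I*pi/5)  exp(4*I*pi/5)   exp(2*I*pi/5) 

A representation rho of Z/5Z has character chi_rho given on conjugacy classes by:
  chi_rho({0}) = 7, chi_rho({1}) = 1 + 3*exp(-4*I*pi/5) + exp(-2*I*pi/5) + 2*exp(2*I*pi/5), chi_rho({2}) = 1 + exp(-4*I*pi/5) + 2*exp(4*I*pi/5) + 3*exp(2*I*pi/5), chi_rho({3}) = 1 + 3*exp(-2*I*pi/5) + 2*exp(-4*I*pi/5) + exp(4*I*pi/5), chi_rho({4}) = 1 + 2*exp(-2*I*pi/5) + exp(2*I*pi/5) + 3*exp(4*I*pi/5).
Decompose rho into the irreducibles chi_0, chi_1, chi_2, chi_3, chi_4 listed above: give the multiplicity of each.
Multiplicities: chi_0: 1, chi_1: 2, chi_2: 0, chi_3: 3, chi_4: 1.

Proof sketch: Use <chi_rho, chi> = (1/|G|) sum_C |C| * chi_rho(C) * conj(chi(C)) with |G| = 5 for each irreducible chi in the table:
  <chi_rho, chi_0> = (1/5)[1*(7)*conj(1) + 1*(1 + 3*exp(-4*I*pi/5) + exp(-2*I*pi/5) + 2*exp(2*I*pi/5))*conj(1) + 1*(1 + exp(-4*I*pi/5) + 2*exp(4*I*pi/5) + 3*exp(2*I*pi/5))*conj(1) + 1*(1 + 3*exp(-2*I*pi/5) + 2*exp(-4*I*pi/5) + exp(4*I*pi/5))*conj(1) + 1*(1 + 2*exp(-2*I*pi/5) + exp(2*I*pi/5) + 3*exp(4*I*pi/5))*conj(1)]
      = (1/5)[(7) + (1 + 3*exp(-4*I*pi/5) + exp(-2*I*pi/5) + 2*exp(2*I*pi/5)) + (1 + exp(-4*I*pi/5) + 2*exp(4*I*pi/5) + 3*exp(2*I*pi/5)) + (1 + 3*exp(-2*I*pi/5) + 2*exp(-4*I*pi/5) + exp(4*I*pi/5)) + (1 + 2*exp(-2*I*pi/5) + exp(2*I*pi/5) + 3*exp(4*I*pi/5))] = 5/5 = 1
  <chi_rho, chi_1> = (1/5)[1*(7)*conj(1) + 1*(1 + 3*exp(-4*I*pi/5) + exp(-2*I*pi/5) + 2*exp(2*I*pi/5))*conj(exp(2*I*pi/5)) + 1*(1 + exp(-4*I*pi/5) + 2*exp(4*I*pi/5) + 3*exp(2*I*pi/5))*conj(exp(4*I*pi/5)) + 1*(1 + 3*exp(-2*I*pi/5) + 2*exp(-4*I*pi/5) + exp(4*I*pi/5))*conj(exp(-4*I*pi/5)) + 1*(1 + 2*exp(-2*I*pi/5) + exp(2*I*pi/5) + 3*exp(4*I*pi/5))*conj(exp(-2*I*pi/5))]
      = (1/5)[(7) + (2 + exp(-2*I*pi/5) + exp(-4*I*pi/5) + 3*exp(4*I*pi/5)) + (2 + 3*exp(-2*I*pi/5) + exp(-4*I*pi/5) + exp(2*I*pi/5)) + (2 + exp(-2*I*pi/5) + exp(4*I*pi/5) + 3*exp(2*I*pi/5)) + (2 + 3*exp(-4*I*pi/5) + exp(4*I*pi/5) + exp(2*I*pi/5))] = 10/5 = 2
  <chi_rho, chi_2> = (1/5)[1*(7)*conj(1) + 1*(1 + 3*exp(-4*I*pi/5) + exp(-2*I*pi/5) + 2*exp(2*I*pi/5))*conj(exp(4*I*pi/5)) + 1*(1 + exp(-4*I*pi/5) + 2*exp(4*I*pi/5) + 3*exp(2*I*pi/5))*conj(exp(-2*I*pi/5)) + 1*(1 + 3*exp(-2*I*pi/5) + 2*exp(-4*I*pi/5) + exp(4*I*pi/5))*conj(exp(2*I*pi/5)) + 1*(1 + 2*exp(-2*I*pi/5) + exp(2*I*pi/5) + 3*exp(4*I*pi/5))*conj(exp(-4*I*pi/5))]
      = (1/5)[(7) + (2*exp(-2*I*pi/5) + exp(-4*I*pi/5) + exp(4*I*pi/5) + 3*exp(2*I*pi/5)) + (2*exp(-4*I*pi/5) + exp(-2*I*pi/5) + exp(2*I*pi/5) + 3*exp(4*I*pi/5)) + (3*exp(-4*I*pi/5) + exp(-2*I*pi/5) + exp(2*I*pi/5) + 2*exp(4*I*pi/5)) + (3*exp(-2*I*pi/5) + exp(-4*I*pi/5) + exp(4*I*pi/5) + 2*exp(2*I*pi/5))] = 0/5 = 0
  <chi_rho, chi_3> = (1/5)[1*(7)*conj(1) + 1*(1 + 3*exp(-4*I*pi/5) + exp(-2*I*pi/5) + 2*exp(2*I*pi/5))*conj(exp(-4*I*pi/5)) + 1*(1 + exp(-4*I*pi/5) + 2*exp(4*I*pi/5) + 3*exp(2*I*pi/5))*conj(exp(2*I*pi/5)) + 1*(1 + 3*exp(-2*I*pi/5) + 2*exp(-4*I*pi/5) + exp(4*I*pi/5))*conj(exp(-2*I*pi/5)) + 1*(1 + 2*exp(-2*I*pi/5) + exp(2*I*pi/5) + 3*exp(4*I*pi/5))*conj(exp(4*I*pi/5))]
      = (1/5)[(7) + (3 + 2*exp(-4*I*pi/5) + exp(4*I*pi/5) + exp(2*I*pi/5)) + (3 + exp(-2*I*pi/5) + exp(4*I*pi/5) + 2*exp(2*I*pi/5)) + (3 + 2*exp(-2*I*pi/5) + exp(-4*I*pi/5) + exp(2*I*pi/5)) + (3 + exp(-2*I*pi/5) + exp(-4*I*pi/5) + 2*exp(4*I*pi/5))] = 15/5 = 3
  <chi_rho, chi_4> = (1/5)[1*(7)*conj(1) + 1*(1 + 3*exp(-4*I*pi/5) + exp(-2*I*pi/5) + 2*exp(2*I*pi/5))*conj(exp(-2*I*pi/5)) + 1*(1 + exp(-4*I*pi/5) + 2*exp(4*I*pi/5) + 3*exp(2*I*pi/5))*conj(exp(-4*I*pi/5)) + 1*(1 + 3*exp(-2*I*pi/5) + 2*exp(-4*I*pi/5) + exp(4*I*pi/5))*conj(exp(4*I*pi/5)) + 1*(1 + 2*exp(-2*I*pi/5) + exp(2*I*pi/5) + 3*exp(4*I*pi/5))*conj(exp(2*I*pi/5))]
      = (1/5)[(7) + (1 + 3*exp(-2*I*pi/5) + exp(2*I*pi/5) + 2*exp(4*I*pi/5)) + (1 + 2*exp(-2*I*pi/5) + 3*exp(-4*I*pi/5) + exp(4*I*pi/5)) + (1 + exp(-4*I*pi/5) + 3*exp(4*I*pi/5) + 2*exp(2*I*pi/5)) + (1 + 2*exp(-4*I*pi/5) + exp(-2*I*pi/5) + 3*exp(2*I*pi/5))] = 5/5 = 1
(Exp terms are combined using exp(i*s)*conj(exp(i*t)) = exp(i*(s-t)), and sums of them are collapsed using the identity that for every m > 1 the m distinct m-th roots of unity sum to 0, e.g. 1 + exp(2*I*pi/3) + exp(-2*I*pi/3) = 0.)
Dimension check: dim(rho) = sum (mult * dim) = 1*1 + 2*1 + 0*1 + 3*1 + 1*1 = 7 = chi_rho(e) = 7.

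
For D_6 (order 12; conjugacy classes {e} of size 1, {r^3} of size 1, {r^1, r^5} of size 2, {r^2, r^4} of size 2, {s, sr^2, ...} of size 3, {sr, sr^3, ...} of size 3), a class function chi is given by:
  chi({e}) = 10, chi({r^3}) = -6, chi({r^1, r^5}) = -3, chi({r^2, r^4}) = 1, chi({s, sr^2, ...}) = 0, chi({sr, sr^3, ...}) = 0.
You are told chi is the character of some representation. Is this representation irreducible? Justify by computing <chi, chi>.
Not irreducible (reducible): <chi, chi> = 13 > 1.

Proof sketch: <chi, chi> = (1/|G|) sum_C |C| * |chi(C)|^2 = (1/12)[1*|10|^2 + 1*|-6|^2 + 2*|-3|^2 + 2*|1|^2 + 3*|0|^2 + 3*|0|^2]
  = (1/12)[(100) + (36) + (18) + (2) + (0) + (0)] = 156/12 = 13.
A character is irreducible iff <chi, chi> = 1, so this representation is reducible.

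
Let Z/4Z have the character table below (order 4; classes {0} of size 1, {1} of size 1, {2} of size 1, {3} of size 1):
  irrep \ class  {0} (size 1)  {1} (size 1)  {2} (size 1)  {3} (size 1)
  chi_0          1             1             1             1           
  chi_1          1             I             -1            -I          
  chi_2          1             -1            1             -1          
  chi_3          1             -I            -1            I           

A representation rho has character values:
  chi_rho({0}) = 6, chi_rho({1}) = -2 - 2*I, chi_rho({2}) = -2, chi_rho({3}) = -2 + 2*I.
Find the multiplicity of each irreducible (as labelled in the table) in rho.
Multiplicities: chi_0: 0, chi_1: 1, chi_2: 2, chi_3: 3.

Details: Use <chi_rho, chi> = (1/|G|) sum_C |C| * chi_rho(C) * conj(chi(C)) with |G| = 4 for each irreducible chi in the table:
  <chi_rho, chi_0> = (1/4)[1*(6)*conj(1) + 1*(-2 - 2*I)*conj(1) + 1*(-2)*conj(1) + 1*(-2 + 2*I)*conj(1)]
      = (1/4)[(6) + (-2 - 2*I) + (-2) + (-2 + 2*I)] = 0/4 = 0
  <chi_rho, chi_1> = (1/4)[1*(6)*conj(1) + 1*(-2 - 2*I)*conj(I) + 1*(-2)*conj(-1) + 1*(-2 + 2*I)*conj(-I)]
      = (1/4)[(6) + (-2 + 2*I) + (2) + (-2 - 2*I)] = 4/4 = 1
  <chi_rho, chi_2> = (1/4)[1*(6)*conj(1) + 1*(-2 - 2*I)*conj(-1) + 1*(-2)*conj(1) + 1*(-2 + 2*I)*conj(-1)]
      = (1/4)[(6) + (2 + 2*I) + (-2) + (2 - 2*I)] = 8/4 = 2
  <chi_rho, chi_3> = (1/4)[1*(6)*conj(1) + 1*(-2 - 2*I)*conj(-I) + 1*(-2)*conj(-1) + 1*(-2 + 2*I)*conj(I)]
      = (1/4)[(6) + (2 - 2*I) + (2) + (2 + 2*I)] = 12/4 = 3
(Exp terms are combined using exp(i*s)*conj(exp(i*t)) = exp(i*(s-t)), and sums of them are collapsed using the identity that for every m > 1 the m distinct m-th roots of unity sum to 0, e.g. 1 + exp(2*I*pi/3) + exp(-2*I*pi/3) = 0.)
Dimension check: dim(rho) = sum (mult * dim) = 0*1 + 1*1 + 2*1 + 3*1 = 6 = chi_rho(e) = 6.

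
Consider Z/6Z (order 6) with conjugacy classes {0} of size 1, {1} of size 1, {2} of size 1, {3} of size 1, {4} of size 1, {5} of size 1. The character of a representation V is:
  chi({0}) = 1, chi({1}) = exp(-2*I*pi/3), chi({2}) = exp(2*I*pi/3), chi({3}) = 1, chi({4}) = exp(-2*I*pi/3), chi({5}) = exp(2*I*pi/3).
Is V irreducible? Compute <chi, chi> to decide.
Irreducible: <chi, chi> = 1.

Derivation: <chi, chi> = (1/|G|) sum_C |C| * |chi(C)|^2 = (1/6)[1*|1|^2 + 1*|exp(-2*I*pi/3)|^2 + 1*|exp(2*I*pi/3)|^2 + 1*|1|^2 + 1*|exp(-2*I*pi/3)|^2 + 1*|exp(2*I*pi/3)|^2]
  = (1/6)[(1) + (1) + (1) + (1) + (1) + (1)] = 6/6 = 1.
(Exp terms are combined using exp(i*s)*conj(exp(i*t)) = exp(i*(s-t)), and sums of them are collapsed using the identity that for every m > 1 the m distinct m-th roots of unity sum to 0, e.g. 1 + exp(2*I*pi/3) + exp(-2*I*pi/3) = 0.)
A character is irreducible iff <chi, chi> = 1, so this representation is irreducible.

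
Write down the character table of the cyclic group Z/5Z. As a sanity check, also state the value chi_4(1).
Character table of Z/5Z (irreps indexed chi_0,...,chi_4 with chi_k(m) = zeta_5^(k*m), zeta_5 = exp(2*pi*i/5)):
  irrep \ class  {0} (size 1)  {1} (size 1)    {2} (size 1)    {3} (size 1)    {4} (size 1)  
  chi_0          1             1               1               1               1             
  chi_1          1             exp(2*I*pi/5)   exp(4*I*pi/5)   exp(-4*I*pi/5)  exp(-2*I*pi/5)
  chi_2          1             exp(4*I*pi/5)   exp(-2*I*pi/5)  exp(2*I*pi/5)   exp(-4*I*pi/5)
  chi_3          1             exp(-4*I*pi/5)  exp(2*I*pi/5)   exp(-2*I*pi/5)  exp(4*I*pi/5) 
  chi_4          1             exp(-2*I*pi/5)  exp(-4*I*pi/5)  exp(4*I*pi/5)   exp(2*I*pi/5) 

Spot check: chi_4(1) = zeta_5^(4*1) = zeta_5^4 = exp(-2*I*pi/5).

Reasoning: Z/5Z is abelian, so all 5 irreducible complex representations are 1-dimensional. They are given by chi_k(m) = zeta_5^(k*m) for k = 0,...,4. Row orthogonality: sum_m chi_k(m) conj(chi_l(m)) = 5 * [k = l].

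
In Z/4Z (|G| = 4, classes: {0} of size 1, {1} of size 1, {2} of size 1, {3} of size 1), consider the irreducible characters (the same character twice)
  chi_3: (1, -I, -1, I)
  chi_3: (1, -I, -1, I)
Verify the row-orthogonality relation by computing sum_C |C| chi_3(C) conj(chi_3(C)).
Sum = 4 = |G| = 4; so <chi_3, chi_3> = 1 (norm-1 confirms irreducibility).

Justification: Compute term by term over conjugacy classes (|C| * chi_3(C) * conj(chi_3(C))):
  1*(1)*conj(1) + 1*(-I)*conj(-I) + 1*(-1)*conj(-1) + 1*(I)*conj(I)
  = (1) + (1) + (1) + (1)
  = 4.
(Exp terms are combined using exp(i*s)*conj(exp(i*t)) = exp(i*(s-t)), and sums of them are collapsed using the identity that for every m > 1 the m distinct m-th roots of unity sum to 0, e.g. 1 + exp(2*I*pi/3) + exp(-2*I*pi/3) = 0.)
Dividing by |G| = 4 gives 4/4 = 1, matching the row-orthogonality relation <chi_3, chi_3> = [chi_3 = chi_3].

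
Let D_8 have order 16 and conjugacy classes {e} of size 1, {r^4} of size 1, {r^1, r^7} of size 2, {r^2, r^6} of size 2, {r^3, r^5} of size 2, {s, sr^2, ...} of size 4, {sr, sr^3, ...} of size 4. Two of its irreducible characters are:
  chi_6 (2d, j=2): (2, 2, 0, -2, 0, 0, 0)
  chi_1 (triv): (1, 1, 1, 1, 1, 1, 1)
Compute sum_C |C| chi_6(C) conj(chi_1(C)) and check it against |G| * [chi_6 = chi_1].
Sum = 0; so <chi_6, chi_1> = 0 (distinct irreducibles are orthogonal).

Details: Compute term by term over conjugacy classes (|C| * chi_6(C) * conj(chi_1(C))):
  1*(2)*conj(1) + 1*(2)*conj(1) + 2*(0)*conj(1) + 2*(-2)*conj(1) + 2*(0)*conj(1) + 4*(0)*conj(1) + 4*(0)*conj(1)
  = (2) + (2) + (0) + (-4) + (0) + (0) + (0)
  = 0.
Dividing by |G| = 16 gives 0/16 = 0, matching the row-orthogonality relation <chi_6, chi_1> = [chi_6 = chi_1].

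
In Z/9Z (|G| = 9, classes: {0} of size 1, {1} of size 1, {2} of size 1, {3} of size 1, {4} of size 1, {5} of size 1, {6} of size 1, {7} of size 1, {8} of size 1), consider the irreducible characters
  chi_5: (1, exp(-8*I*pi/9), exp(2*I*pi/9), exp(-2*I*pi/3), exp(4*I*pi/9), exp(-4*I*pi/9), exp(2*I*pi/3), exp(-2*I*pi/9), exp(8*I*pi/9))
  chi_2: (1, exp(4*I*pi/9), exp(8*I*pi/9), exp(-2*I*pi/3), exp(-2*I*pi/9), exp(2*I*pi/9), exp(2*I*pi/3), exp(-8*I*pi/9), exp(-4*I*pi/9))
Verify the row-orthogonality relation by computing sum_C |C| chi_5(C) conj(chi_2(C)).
Sum = 0; so <chi_5, chi_2> = 0 (distinct irreducibles are orthogonal).

Why: Compute term by term over conjugacy classes (|C| * chi_5(C) * conj(chi_2(C))):
  1*(1)*conj(1) + 1*(exp(-8*I*pi/9))*conj(exp(4*I*pi/9)) + 1*(exp(2*I*pi/9))*conj(exp(8*I*pi/9)) + 1*(exp(-2*I*pi/3))*conj(exp(-2*I*pi/3)) + 1*(exp(4*I*pi/9))*conj(exp(-2*I*pi/9)) + 1*(exp(-4*I*pi/9))*conj(exp(2*I*pi/9)) + 1*(exp(2*I*pi/3))*conj(exp(2*I*pi/3)) + 1*(exp(-2*I*pi/9))*conj(exp(-8*I*pi/9)) + 1*(exp(8*I*pi/9))*conj(exp(-4*I*pi/9))
  = (1) + (exp(2*I*pi/3)) + (exp(-2*I*pi/3)) + (1) + (exp(2*I*pi/3)) + (exp(-2*I*pi/3)) + (1) + (exp(2*I*pi/3)) + (exp(-2*I*pi/3))
  = 0.
(Exp terms are combined using exp(i*s)*conj(exp(i*t)) = exp(i*(s-t)), and sums of them are collapsed using the identity that for every m > 1 the m distinct m-th roots of unity sum to 0, e.g. 1 + exp(2*I*pi/3) + exp(-2*I*pi/3) = 0.)
Dividing by |G| = 9 gives 0/9 = 0, matching the row-orthogonality relation <chi_5, chi_2> = [chi_5 = chi_2].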